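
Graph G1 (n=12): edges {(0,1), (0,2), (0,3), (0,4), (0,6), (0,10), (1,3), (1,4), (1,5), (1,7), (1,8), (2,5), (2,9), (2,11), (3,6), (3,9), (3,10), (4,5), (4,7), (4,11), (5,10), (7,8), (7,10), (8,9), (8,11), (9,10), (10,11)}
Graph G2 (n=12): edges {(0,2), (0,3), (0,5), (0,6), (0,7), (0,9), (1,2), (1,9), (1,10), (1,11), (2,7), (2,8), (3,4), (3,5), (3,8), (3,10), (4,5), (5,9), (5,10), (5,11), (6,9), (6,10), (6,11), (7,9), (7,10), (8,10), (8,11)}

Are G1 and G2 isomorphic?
Yes, isomorphic

The graphs are isomorphic.
One valid mapping φ: V(G1) → V(G2): 0→5, 1→0, 2→11, 3→3, 4→9, 5→6, 6→4, 7→7, 8→2, 9→8, 10→10, 11→1

Verify φ preserves adjacency — for each edge of G1, its image is an edge of G2:
  (0,1) → (φ(0),φ(1)) = (0,5) ∈ E(G2) ✓
  (0,2) → (φ(0),φ(2)) = (5,11) ∈ E(G2) ✓
  (0,3) → (φ(0),φ(3)) = (3,5) ∈ E(G2) ✓
  (0,4) → (φ(0),φ(4)) = (5,9) ∈ E(G2) ✓
  (0,6) → (φ(0),φ(6)) = (4,5) ∈ E(G2) ✓
  (0,10) → (φ(0),φ(10)) = (5,10) ∈ E(G2) ✓
  (1,3) → (φ(1),φ(3)) = (0,3) ∈ E(G2) ✓
  (1,4) → (φ(1),φ(4)) = (0,9) ∈ E(G2) ✓
  (1,5) → (φ(1),φ(5)) = (0,6) ∈ E(G2) ✓
  (1,7) → (φ(1),φ(7)) = (0,7) ∈ E(G2) ✓
  (1,8) → (φ(1),φ(8)) = (0,2) ∈ E(G2) ✓
  (2,5) → (φ(2),φ(5)) = (6,11) ∈ E(G2) ✓
  (2,9) → (φ(2),φ(9)) = (8,11) ∈ E(G2) ✓
  (2,11) → (φ(2),φ(11)) = (1,11) ∈ E(G2) ✓
  (3,6) → (φ(3),φ(6)) = (3,4) ∈ E(G2) ✓
  (3,9) → (φ(3),φ(9)) = (3,8) ∈ E(G2) ✓
  (3,10) → (φ(3),φ(10)) = (3,10) ∈ E(G2) ✓
  (4,5) → (φ(4),φ(5)) = (6,9) ∈ E(G2) ✓
  (4,7) → (φ(4),φ(7)) = (7,9) ∈ E(G2) ✓
  (4,11) → (φ(4),φ(11)) = (1,9) ∈ E(G2) ✓
  (5,10) → (φ(5),φ(10)) = (6,10) ∈ E(G2) ✓
  (7,8) → (φ(7),φ(8)) = (2,7) ∈ E(G2) ✓
  (7,10) → (φ(7),φ(10)) = (7,10) ∈ E(G2) ✓
  (8,9) → (φ(8),φ(9)) = (2,8) ∈ E(G2) ✓
  (8,11) → (φ(8),φ(11)) = (1,2) ∈ E(G2) ✓
  (9,10) → (φ(9),φ(10)) = (8,10) ∈ E(G2) ✓
  (10,11) → (φ(10),φ(11)) = (1,10) ∈ E(G2) ✓
All 27 edges of G1 map to edges of G2, and |E(G1)| = |E(G2)| = 27, so φ is a bijection on edges as well as vertices. Hence G1 ≅ G2.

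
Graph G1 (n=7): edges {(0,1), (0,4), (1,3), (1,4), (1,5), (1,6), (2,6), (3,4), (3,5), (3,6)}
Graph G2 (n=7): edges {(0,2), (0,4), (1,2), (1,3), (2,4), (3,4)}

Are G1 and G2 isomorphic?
No, not isomorphic

The graphs are NOT isomorphic.

Connected components of G1: 1 component(s) with vertex sets [[0, 1, 2, 3, 4, 5, 6]], sizes [7].
Connected components of G2: 3 component(s) with vertex sets [[5], [6], [0, 1, 2, 3, 4]], sizes [1, 1, 5].
The number of connected components (and the multiset of component sizes) is an isomorphism invariant — an isomorphism maps each component of G1 bijectively onto a component of G2. Since G1 has 1 component(s) and G2 has 3, they cannot be isomorphic.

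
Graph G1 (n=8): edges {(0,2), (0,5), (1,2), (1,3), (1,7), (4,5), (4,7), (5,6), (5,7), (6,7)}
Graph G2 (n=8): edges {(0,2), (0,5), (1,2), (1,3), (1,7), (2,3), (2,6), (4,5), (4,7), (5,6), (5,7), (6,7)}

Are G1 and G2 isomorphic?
No, not isomorphic

The graphs are NOT isomorphic.

Counting edges: G1 has 10 edge(s); G2 has 12 edge(s).
Edge count is an isomorphism invariant (a bijection on vertices induces a bijection on edges), so differing edge counts rule out isomorphism.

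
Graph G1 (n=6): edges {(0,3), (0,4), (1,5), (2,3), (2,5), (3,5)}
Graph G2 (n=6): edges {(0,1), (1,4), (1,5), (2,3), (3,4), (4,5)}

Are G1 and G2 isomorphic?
Yes, isomorphic

The graphs are isomorphic.
One valid mapping φ: V(G1) → V(G2): 0→3, 1→0, 2→5, 3→4, 4→2, 5→1

Verify φ preserves adjacency — for each edge of G1, its image is an edge of G2:
  (0,3) → (φ(0),φ(3)) = (3,4) ∈ E(G2) ✓
  (0,4) → (φ(0),φ(4)) = (2,3) ∈ E(G2) ✓
  (1,5) → (φ(1),φ(5)) = (0,1) ∈ E(G2) ✓
  (2,3) → (φ(2),φ(3)) = (4,5) ∈ E(G2) ✓
  (2,5) → (φ(2),φ(5)) = (1,5) ∈ E(G2) ✓
  (3,5) → (φ(3),φ(5)) = (1,4) ∈ E(G2) ✓
All 6 edges of G1 map to edges of G2, and |E(G1)| = |E(G2)| = 6, so φ is a bijection on edges as well as vertices. Hence G1 ≅ G2.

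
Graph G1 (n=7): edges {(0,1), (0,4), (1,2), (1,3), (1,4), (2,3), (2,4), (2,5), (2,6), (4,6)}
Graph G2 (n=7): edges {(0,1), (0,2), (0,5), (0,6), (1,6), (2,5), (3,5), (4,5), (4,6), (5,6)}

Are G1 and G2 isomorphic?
Yes, isomorphic

The graphs are isomorphic.
One valid mapping φ: V(G1) → V(G2): 0→1, 1→0, 2→5, 3→2, 4→6, 5→3, 6→4

Verify φ preserves adjacency — for each edge of G1, its image is an edge of G2:
  (0,1) → (φ(0),φ(1)) = (0,1) ∈ E(G2) ✓
  (0,4) → (φ(0),φ(4)) = (1,6) ∈ E(G2) ✓
  (1,2) → (φ(1),φ(2)) = (0,5) ∈ E(G2) ✓
  (1,3) → (φ(1),φ(3)) = (0,2) ∈ E(G2) ✓
  (1,4) → (φ(1),φ(4)) = (0,6) ∈ E(G2) ✓
  (2,3) → (φ(2),φ(3)) = (2,5) ∈ E(G2) ✓
  (2,4) → (φ(2),φ(4)) = (5,6) ∈ E(G2) ✓
  (2,5) → (φ(2),φ(5)) = (3,5) ∈ E(G2) ✓
  (2,6) → (φ(2),φ(6)) = (4,5) ∈ E(G2) ✓
  (4,6) → (φ(4),φ(6)) = (4,6) ∈ E(G2) ✓
All 10 edges of G1 map to edges of G2, and |E(G1)| = |E(G2)| = 10, so φ is a bijection on edges as well as vertices. Hence G1 ≅ G2.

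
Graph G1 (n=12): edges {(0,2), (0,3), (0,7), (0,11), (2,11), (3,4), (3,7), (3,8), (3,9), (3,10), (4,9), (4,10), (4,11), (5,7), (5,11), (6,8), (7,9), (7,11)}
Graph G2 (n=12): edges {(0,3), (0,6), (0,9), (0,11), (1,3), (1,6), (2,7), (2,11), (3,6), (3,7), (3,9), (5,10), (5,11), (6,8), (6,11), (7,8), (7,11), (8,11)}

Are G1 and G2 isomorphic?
Yes, isomorphic

The graphs are isomorphic.
One valid mapping φ: V(G1) → V(G2): 0→0, 1→4, 2→9, 3→11, 4→7, 5→1, 6→10, 7→6, 8→5, 9→8, 10→2, 11→3

Verify φ preserves adjacency — for each edge of G1, its image is an edge of G2:
  (0,2) → (φ(0),φ(2)) = (0,9) ∈ E(G2) ✓
  (0,3) → (φ(0),φ(3)) = (0,11) ∈ E(G2) ✓
  (0,7) → (φ(0),φ(7)) = (0,6) ∈ E(G2) ✓
  (0,11) → (φ(0),φ(11)) = (0,3) ∈ E(G2) ✓
  (2,11) → (φ(2),φ(11)) = (3,9) ∈ E(G2) ✓
  (3,4) → (φ(3),φ(4)) = (7,11) ∈ E(G2) ✓
  (3,7) → (φ(3),φ(7)) = (6,11) ∈ E(G2) ✓
  (3,8) → (φ(3),φ(8)) = (5,11) ∈ E(G2) ✓
  (3,9) → (φ(3),φ(9)) = (8,11) ∈ E(G2) ✓
  (3,10) → (φ(3),φ(10)) = (2,11) ∈ E(G2) ✓
  (4,9) → (φ(4),φ(9)) = (7,8) ∈ E(G2) ✓
  (4,10) → (φ(4),φ(10)) = (2,7) ∈ E(G2) ✓
  (4,11) → (φ(4),φ(11)) = (3,7) ∈ E(G2) ✓
  (5,7) → (φ(5),φ(7)) = (1,6) ∈ E(G2) ✓
  (5,11) → (φ(5),φ(11)) = (1,3) ∈ E(G2) ✓
  (6,8) → (φ(6),φ(8)) = (5,10) ∈ E(G2) ✓
  (7,9) → (φ(7),φ(9)) = (6,8) ∈ E(G2) ✓
  (7,11) → (φ(7),φ(11)) = (3,6) ∈ E(G2) ✓
All 18 edges of G1 map to edges of G2, and |E(G1)| = |E(G2)| = 18, so φ is a bijection on edges as well as vertices. Hence G1 ≅ G2.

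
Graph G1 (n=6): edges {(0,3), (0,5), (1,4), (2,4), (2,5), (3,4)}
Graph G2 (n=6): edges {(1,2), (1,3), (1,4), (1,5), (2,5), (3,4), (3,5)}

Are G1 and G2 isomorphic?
No, not isomorphic

The graphs are NOT isomorphic.

Connected components of G1: 1 component(s) with vertex sets [[0, 1, 2, 3, 4, 5]], sizes [6].
Connected components of G2: 2 component(s) with vertex sets [[0], [1, 2, 3, 4, 5]], sizes [1, 5].
The number of connected components (and the multiset of component sizes) is an isomorphism invariant — an isomorphism maps each component of G1 bijectively onto a component of G2. Since G1 has 1 component(s) and G2 has 2, they cannot be isomorphic.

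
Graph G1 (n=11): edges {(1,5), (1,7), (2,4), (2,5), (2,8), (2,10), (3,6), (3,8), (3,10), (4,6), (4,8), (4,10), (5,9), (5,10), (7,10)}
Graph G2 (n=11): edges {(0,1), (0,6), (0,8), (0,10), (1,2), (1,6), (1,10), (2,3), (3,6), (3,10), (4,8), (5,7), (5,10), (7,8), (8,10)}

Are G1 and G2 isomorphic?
Yes, isomorphic

The graphs are isomorphic.
One valid mapping φ: V(G1) → V(G2): 0→9, 1→7, 2→0, 3→3, 4→1, 5→8, 6→2, 7→5, 8→6, 9→4, 10→10

Verify φ preserves adjacency — for each edge of G1, its image is an edge of G2:
  (1,5) → (φ(1),φ(5)) = (7,8) ∈ E(G2) ✓
  (1,7) → (φ(1),φ(7)) = (5,7) ∈ E(G2) ✓
  (2,4) → (φ(2),φ(4)) = (0,1) ∈ E(G2) ✓
  (2,5) → (φ(2),φ(5)) = (0,8) ∈ E(G2) ✓
  (2,8) → (φ(2),φ(8)) = (0,6) ∈ E(G2) ✓
  (2,10) → (φ(2),φ(10)) = (0,10) ∈ E(G2) ✓
  (3,6) → (φ(3),φ(6)) = (2,3) ∈ E(G2) ✓
  (3,8) → (φ(3),φ(8)) = (3,6) ∈ E(G2) ✓
  (3,10) → (φ(3),φ(10)) = (3,10) ∈ E(G2) ✓
  (4,6) → (φ(4),φ(6)) = (1,2) ∈ E(G2) ✓
  (4,8) → (φ(4),φ(8)) = (1,6) ∈ E(G2) ✓
  (4,10) → (φ(4),φ(10)) = (1,10) ∈ E(G2) ✓
  (5,9) → (φ(5),φ(9)) = (4,8) ∈ E(G2) ✓
  (5,10) → (φ(5),φ(10)) = (8,10) ∈ E(G2) ✓
  (7,10) → (φ(7),φ(10)) = (5,10) ∈ E(G2) ✓
All 15 edges of G1 map to edges of G2, and |E(G1)| = |E(G2)| = 15, so φ is a bijection on edges as well as vertices. Hence G1 ≅ G2.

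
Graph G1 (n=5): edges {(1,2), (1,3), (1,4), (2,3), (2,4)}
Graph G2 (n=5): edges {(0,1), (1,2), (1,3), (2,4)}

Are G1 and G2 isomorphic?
No, not isomorphic

The graphs are NOT isomorphic.

Counting triangles (3-cliques): G1 has 2, G2 has 0.
Triangle count is an isomorphism invariant, so differing triangle counts rule out isomorphism.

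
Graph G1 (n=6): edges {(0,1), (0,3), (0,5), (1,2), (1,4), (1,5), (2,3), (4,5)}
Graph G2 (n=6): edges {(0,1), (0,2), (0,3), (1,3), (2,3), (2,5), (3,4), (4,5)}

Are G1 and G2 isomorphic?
Yes, isomorphic

The graphs are isomorphic.
One valid mapping φ: V(G1) → V(G2): 0→2, 1→3, 2→4, 3→5, 4→1, 5→0

Verify φ preserves adjacency — for each edge of G1, its image is an edge of G2:
  (0,1) → (φ(0),φ(1)) = (2,3) ∈ E(G2) ✓
  (0,3) → (φ(0),φ(3)) = (2,5) ∈ E(G2) ✓
  (0,5) → (φ(0),φ(5)) = (0,2) ∈ E(G2) ✓
  (1,2) → (φ(1),φ(2)) = (3,4) ∈ E(G2) ✓
  (1,4) → (φ(1),φ(4)) = (1,3) ∈ E(G2) ✓
  (1,5) → (φ(1),φ(5)) = (0,3) ∈ E(G2) ✓
  (2,3) → (φ(2),φ(3)) = (4,5) ∈ E(G2) ✓
  (4,5) → (φ(4),φ(5)) = (0,1) ∈ E(G2) ✓
All 8 edges of G1 map to edges of G2, and |E(G1)| = |E(G2)| = 8, so φ is a bijection on edges as well as vertices. Hence G1 ≅ G2.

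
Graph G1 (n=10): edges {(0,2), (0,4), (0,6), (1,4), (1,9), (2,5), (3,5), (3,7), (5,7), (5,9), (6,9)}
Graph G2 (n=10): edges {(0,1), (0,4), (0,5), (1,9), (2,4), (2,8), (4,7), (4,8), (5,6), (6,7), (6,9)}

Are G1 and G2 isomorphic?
Yes, isomorphic

The graphs are isomorphic.
One valid mapping φ: V(G1) → V(G2): 0→6, 1→1, 2→7, 3→8, 4→9, 5→4, 6→5, 7→2, 8→3, 9→0

Verify φ preserves adjacency — for each edge of G1, its image is an edge of G2:
  (0,2) → (φ(0),φ(2)) = (6,7) ∈ E(G2) ✓
  (0,4) → (φ(0),φ(4)) = (6,9) ∈ E(G2) ✓
  (0,6) → (φ(0),φ(6)) = (5,6) ∈ E(G2) ✓
  (1,4) → (φ(1),φ(4)) = (1,9) ∈ E(G2) ✓
  (1,9) → (φ(1),φ(9)) = (0,1) ∈ E(G2) ✓
  (2,5) → (φ(2),φ(5)) = (4,7) ∈ E(G2) ✓
  (3,5) → (φ(3),φ(5)) = (4,8) ∈ E(G2) ✓
  (3,7) → (φ(3),φ(7)) = (2,8) ∈ E(G2) ✓
  (5,7) → (φ(5),φ(7)) = (2,4) ∈ E(G2) ✓
  (5,9) → (φ(5),φ(9)) = (0,4) ∈ E(G2) ✓
  (6,9) → (φ(6),φ(9)) = (0,5) ∈ E(G2) ✓
All 11 edges of G1 map to edges of G2, and |E(G1)| = |E(G2)| = 11, so φ is a bijection on edges as well as vertices. Hence G1 ≅ G2.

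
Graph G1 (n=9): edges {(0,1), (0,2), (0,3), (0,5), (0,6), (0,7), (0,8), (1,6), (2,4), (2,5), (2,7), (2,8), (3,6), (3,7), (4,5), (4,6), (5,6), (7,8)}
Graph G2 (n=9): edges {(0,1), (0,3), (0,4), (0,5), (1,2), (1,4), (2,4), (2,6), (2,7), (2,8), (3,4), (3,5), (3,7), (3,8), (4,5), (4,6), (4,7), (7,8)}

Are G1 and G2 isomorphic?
Yes, isomorphic

The graphs are isomorphic.
One valid mapping φ: V(G1) → V(G2): 0→4, 1→6, 2→3, 3→1, 4→8, 5→7, 6→2, 7→0, 8→5

Verify φ preserves adjacency — for each edge of G1, its image is an edge of G2:
  (0,1) → (φ(0),φ(1)) = (4,6) ∈ E(G2) ✓
  (0,2) → (φ(0),φ(2)) = (3,4) ∈ E(G2) ✓
  (0,3) → (φ(0),φ(3)) = (1,4) ∈ E(G2) ✓
  (0,5) → (φ(0),φ(5)) = (4,7) ∈ E(G2) ✓
  (0,6) → (φ(0),φ(6)) = (2,4) ∈ E(G2) ✓
  (0,7) → (φ(0),φ(7)) = (0,4) ∈ E(G2) ✓
  (0,8) → (φ(0),φ(8)) = (4,5) ∈ E(G2) ✓
  (1,6) → (φ(1),φ(6)) = (2,6) ∈ E(G2) ✓
  (2,4) → (φ(2),φ(4)) = (3,8) ∈ E(G2) ✓
  (2,5) → (φ(2),φ(5)) = (3,7) ∈ E(G2) ✓
  (2,7) → (φ(2),φ(7)) = (0,3) ∈ E(G2) ✓
  (2,8) → (φ(2),φ(8)) = (3,5) ∈ E(G2) ✓
  (3,6) → (φ(3),φ(6)) = (1,2) ∈ E(G2) ✓
  (3,7) → (φ(3),φ(7)) = (0,1) ∈ E(G2) ✓
  (4,5) → (φ(4),φ(5)) = (7,8) ∈ E(G2) ✓
  (4,6) → (φ(4),φ(6)) = (2,8) ∈ E(G2) ✓
  (5,6) → (φ(5),φ(6)) = (2,7) ∈ E(G2) ✓
  (7,8) → (φ(7),φ(8)) = (0,5) ∈ E(G2) ✓
All 18 edges of G1 map to edges of G2, and |E(G1)| = |E(G2)| = 18, so φ is a bijection on edges as well as vertices. Hence G1 ≅ G2.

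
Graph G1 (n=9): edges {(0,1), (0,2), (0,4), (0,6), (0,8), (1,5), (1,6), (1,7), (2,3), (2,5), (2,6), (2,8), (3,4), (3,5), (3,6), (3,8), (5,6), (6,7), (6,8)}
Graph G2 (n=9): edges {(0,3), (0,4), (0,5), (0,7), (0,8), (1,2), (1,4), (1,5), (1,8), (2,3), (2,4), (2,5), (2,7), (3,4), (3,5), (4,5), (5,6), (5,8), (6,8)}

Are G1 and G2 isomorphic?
Yes, isomorphic

The graphs are isomorphic.
One valid mapping φ: V(G1) → V(G2): 0→0, 1→8, 2→4, 3→2, 4→7, 5→1, 6→5, 7→6, 8→3

Verify φ preserves adjacency — for each edge of G1, its image is an edge of G2:
  (0,1) → (φ(0),φ(1)) = (0,8) ∈ E(G2) ✓
  (0,2) → (φ(0),φ(2)) = (0,4) ∈ E(G2) ✓
  (0,4) → (φ(0),φ(4)) = (0,7) ∈ E(G2) ✓
  (0,6) → (φ(0),φ(6)) = (0,5) ∈ E(G2) ✓
  (0,8) → (φ(0),φ(8)) = (0,3) ∈ E(G2) ✓
  (1,5) → (φ(1),φ(5)) = (1,8) ∈ E(G2) ✓
  (1,6) → (φ(1),φ(6)) = (5,8) ∈ E(G2) ✓
  (1,7) → (φ(1),φ(7)) = (6,8) ∈ E(G2) ✓
  (2,3) → (φ(2),φ(3)) = (2,4) ∈ E(G2) ✓
  (2,5) → (φ(2),φ(5)) = (1,4) ∈ E(G2) ✓
  (2,6) → (φ(2),φ(6)) = (4,5) ∈ E(G2) ✓
  (2,8) → (φ(2),φ(8)) = (3,4) ∈ E(G2) ✓
  (3,4) → (φ(3),φ(4)) = (2,7) ∈ E(G2) ✓
  (3,5) → (φ(3),φ(5)) = (1,2) ∈ E(G2) ✓
  (3,6) → (φ(3),φ(6)) = (2,5) ∈ E(G2) ✓
  (3,8) → (φ(3),φ(8)) = (2,3) ∈ E(G2) ✓
  (5,6) → (φ(5),φ(6)) = (1,5) ∈ E(G2) ✓
  (6,7) → (φ(6),φ(7)) = (5,6) ∈ E(G2) ✓
  (6,8) → (φ(6),φ(8)) = (3,5) ∈ E(G2) ✓
All 19 edges of G1 map to edges of G2, and |E(G1)| = |E(G2)| = 19, so φ is a bijection on edges as well as vertices. Hence G1 ≅ G2.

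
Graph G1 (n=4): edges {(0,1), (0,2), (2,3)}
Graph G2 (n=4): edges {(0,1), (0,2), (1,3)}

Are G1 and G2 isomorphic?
Yes, isomorphic

The graphs are isomorphic.
One valid mapping φ: V(G1) → V(G2): 0→1, 1→3, 2→0, 3→2

Verify φ preserves adjacency — for each edge of G1, its image is an edge of G2:
  (0,1) → (φ(0),φ(1)) = (1,3) ∈ E(G2) ✓
  (0,2) → (φ(0),φ(2)) = (0,1) ∈ E(G2) ✓
  (2,3) → (φ(2),φ(3)) = (0,2) ∈ E(G2) ✓
All 3 edges of G1 map to edges of G2, and |E(G1)| = |E(G2)| = 3, so φ is a bijection on edges as well as vertices. Hence G1 ≅ G2.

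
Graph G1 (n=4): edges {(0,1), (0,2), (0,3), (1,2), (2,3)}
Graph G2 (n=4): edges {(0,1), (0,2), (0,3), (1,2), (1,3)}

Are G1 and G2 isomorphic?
Yes, isomorphic

The graphs are isomorphic.
One valid mapping φ: V(G1) → V(G2): 0→1, 1→3, 2→0, 3→2

Verify φ preserves adjacency — for each edge of G1, its image is an edge of G2:
  (0,1) → (φ(0),φ(1)) = (1,3) ∈ E(G2) ✓
  (0,2) → (φ(0),φ(2)) = (0,1) ∈ E(G2) ✓
  (0,3) → (φ(0),φ(3)) = (1,2) ∈ E(G2) ✓
  (1,2) → (φ(1),φ(2)) = (0,3) ∈ E(G2) ✓
  (2,3) → (φ(2),φ(3)) = (0,2) ∈ E(G2) ✓
All 5 edges of G1 map to edges of G2, and |E(G1)| = |E(G2)| = 5, so φ is a bijection on edges as well as vertices. Hence G1 ≅ G2.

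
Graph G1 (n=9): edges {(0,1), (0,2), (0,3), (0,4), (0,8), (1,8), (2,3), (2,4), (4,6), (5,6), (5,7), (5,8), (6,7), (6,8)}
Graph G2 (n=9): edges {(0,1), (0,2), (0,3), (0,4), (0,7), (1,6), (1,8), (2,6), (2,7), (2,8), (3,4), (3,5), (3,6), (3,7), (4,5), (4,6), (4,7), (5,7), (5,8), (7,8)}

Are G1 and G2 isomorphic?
No, not isomorphic

The graphs are NOT isomorphic.

Counting triangles (3-cliques): G1 has 5, G2 has 11.
Triangle count is an isomorphism invariant, so differing triangle counts rule out isomorphism.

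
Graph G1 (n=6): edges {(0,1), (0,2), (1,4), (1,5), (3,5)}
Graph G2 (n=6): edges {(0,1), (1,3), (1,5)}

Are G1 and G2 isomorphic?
No, not isomorphic

The graphs are NOT isomorphic.

Degrees in G1: deg(0)=2, deg(1)=3, deg(2)=1, deg(3)=1, deg(4)=1, deg(5)=2.
Sorted degree sequence of G1: [3, 2, 2, 1, 1, 1].
Degrees in G2: deg(0)=1, deg(1)=3, deg(2)=0, deg(3)=1, deg(4)=0, deg(5)=1.
Sorted degree sequence of G2: [3, 1, 1, 1, 0, 0].
The (sorted) degree sequence is an isomorphism invariant, so since G1 and G2 have different degree sequences they cannot be isomorphic.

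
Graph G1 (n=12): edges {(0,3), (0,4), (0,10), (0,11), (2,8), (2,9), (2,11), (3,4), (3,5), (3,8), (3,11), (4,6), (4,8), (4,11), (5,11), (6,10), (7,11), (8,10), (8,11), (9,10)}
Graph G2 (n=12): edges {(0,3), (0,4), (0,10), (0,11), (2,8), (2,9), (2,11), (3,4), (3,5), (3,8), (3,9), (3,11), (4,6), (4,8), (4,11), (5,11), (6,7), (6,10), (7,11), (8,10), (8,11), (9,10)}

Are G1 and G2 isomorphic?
No, not isomorphic

The graphs are NOT isomorphic.

Counting edges: G1 has 20 edge(s); G2 has 22 edge(s).
Edge count is an isomorphism invariant (a bijection on vertices induces a bijection on edges), so differing edge counts rule out isomorphism.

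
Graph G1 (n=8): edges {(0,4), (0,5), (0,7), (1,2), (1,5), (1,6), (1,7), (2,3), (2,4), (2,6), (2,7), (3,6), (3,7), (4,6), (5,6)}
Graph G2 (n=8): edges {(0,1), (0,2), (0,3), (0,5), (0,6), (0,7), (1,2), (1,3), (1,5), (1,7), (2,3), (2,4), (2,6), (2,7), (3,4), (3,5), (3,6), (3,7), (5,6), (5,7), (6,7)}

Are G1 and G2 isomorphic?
No, not isomorphic

The graphs are NOT isomorphic.

Degrees in G1: deg(0)=3, deg(1)=4, deg(2)=5, deg(3)=3, deg(4)=3, deg(5)=3, deg(6)=5, deg(7)=4.
Sorted degree sequence of G1: [5, 5, 4, 4, 3, 3, 3, 3].
Degrees in G2: deg(0)=6, deg(1)=5, deg(2)=6, deg(3)=7, deg(4)=2, deg(5)=5, deg(6)=5, deg(7)=6.
Sorted degree sequence of G2: [7, 6, 6, 6, 5, 5, 5, 2].
The (sorted) degree sequence is an isomorphism invariant, so since G1 and G2 have different degree sequences they cannot be isomorphic.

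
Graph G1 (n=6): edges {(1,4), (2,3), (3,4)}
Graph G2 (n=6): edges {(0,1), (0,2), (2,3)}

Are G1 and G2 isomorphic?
Yes, isomorphic

The graphs are isomorphic.
One valid mapping φ: V(G1) → V(G2): 0→4, 1→3, 2→1, 3→0, 4→2, 5→5

Verify φ preserves adjacency — for each edge of G1, its image is an edge of G2:
  (1,4) → (φ(1),φ(4)) = (2,3) ∈ E(G2) ✓
  (2,3) → (φ(2),φ(3)) = (0,1) ∈ E(G2) ✓
  (3,4) → (φ(3),φ(4)) = (0,2) ∈ E(G2) ✓
All 3 edges of G1 map to edges of G2, and |E(G1)| = |E(G2)| = 3, so φ is a bijection on edges as well as vertices. Hence G1 ≅ G2.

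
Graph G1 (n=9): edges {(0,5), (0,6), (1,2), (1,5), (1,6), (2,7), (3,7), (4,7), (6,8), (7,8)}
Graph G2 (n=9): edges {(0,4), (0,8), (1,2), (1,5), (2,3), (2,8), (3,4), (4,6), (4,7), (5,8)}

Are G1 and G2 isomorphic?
Yes, isomorphic

The graphs are isomorphic.
One valid mapping φ: V(G1) → V(G2): 0→1, 1→8, 2→0, 3→6, 4→7, 5→5, 6→2, 7→4, 8→3

Verify φ preserves adjacency — for each edge of G1, its image is an edge of G2:
  (0,5) → (φ(0),φ(5)) = (1,5) ∈ E(G2) ✓
  (0,6) → (φ(0),φ(6)) = (1,2) ∈ E(G2) ✓
  (1,2) → (φ(1),φ(2)) = (0,8) ∈ E(G2) ✓
  (1,5) → (φ(1),φ(5)) = (5,8) ∈ E(G2) ✓
  (1,6) → (φ(1),φ(6)) = (2,8) ∈ E(G2) ✓
  (2,7) → (φ(2),φ(7)) = (0,4) ∈ E(G2) ✓
  (3,7) → (φ(3),φ(7)) = (4,6) ∈ E(G2) ✓
  (4,7) → (φ(4),φ(7)) = (4,7) ∈ E(G2) ✓
  (6,8) → (φ(6),φ(8)) = (2,3) ∈ E(G2) ✓
  (7,8) → (φ(7),φ(8)) = (3,4) ∈ E(G2) ✓
All 10 edges of G1 map to edges of G2, and |E(G1)| = |E(G2)| = 10, so φ is a bijection on edges as well as vertices. Hence G1 ≅ G2.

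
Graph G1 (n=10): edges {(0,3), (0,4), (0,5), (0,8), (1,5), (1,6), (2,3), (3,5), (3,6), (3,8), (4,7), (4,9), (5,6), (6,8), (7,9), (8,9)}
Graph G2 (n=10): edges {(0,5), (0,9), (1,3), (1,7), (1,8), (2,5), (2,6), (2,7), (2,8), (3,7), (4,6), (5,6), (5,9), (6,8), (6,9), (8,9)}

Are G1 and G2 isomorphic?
Yes, isomorphic

The graphs are isomorphic.
One valid mapping φ: V(G1) → V(G2): 0→8, 1→0, 2→4, 3→6, 4→1, 5→9, 6→5, 7→3, 8→2, 9→7

Verify φ preserves adjacency — for each edge of G1, its image is an edge of G2:
  (0,3) → (φ(0),φ(3)) = (6,8) ∈ E(G2) ✓
  (0,4) → (φ(0),φ(4)) = (1,8) ∈ E(G2) ✓
  (0,5) → (φ(0),φ(5)) = (8,9) ∈ E(G2) ✓
  (0,8) → (φ(0),φ(8)) = (2,8) ∈ E(G2) ✓
  (1,5) → (φ(1),φ(5)) = (0,9) ∈ E(G2) ✓
  (1,6) → (φ(1),φ(6)) = (0,5) ∈ E(G2) ✓
  (2,3) → (φ(2),φ(3)) = (4,6) ∈ E(G2) ✓
  (3,5) → (φ(3),φ(5)) = (6,9) ∈ E(G2) ✓
  (3,6) → (φ(3),φ(6)) = (5,6) ∈ E(G2) ✓
  (3,8) → (φ(3),φ(8)) = (2,6) ∈ E(G2) ✓
  (4,7) → (φ(4),φ(7)) = (1,3) ∈ E(G2) ✓
  (4,9) → (φ(4),φ(9)) = (1,7) ∈ E(G2) ✓
  (5,6) → (φ(5),φ(6)) = (5,9) ∈ E(G2) ✓
  (6,8) → (φ(6),φ(8)) = (2,5) ∈ E(G2) ✓
  (7,9) → (φ(7),φ(9)) = (3,7) ∈ E(G2) ✓
  (8,9) → (φ(8),φ(9)) = (2,7) ∈ E(G2) ✓
All 16 edges of G1 map to edges of G2, and |E(G1)| = |E(G2)| = 16, so φ is a bijection on edges as well as vertices. Hence G1 ≅ G2.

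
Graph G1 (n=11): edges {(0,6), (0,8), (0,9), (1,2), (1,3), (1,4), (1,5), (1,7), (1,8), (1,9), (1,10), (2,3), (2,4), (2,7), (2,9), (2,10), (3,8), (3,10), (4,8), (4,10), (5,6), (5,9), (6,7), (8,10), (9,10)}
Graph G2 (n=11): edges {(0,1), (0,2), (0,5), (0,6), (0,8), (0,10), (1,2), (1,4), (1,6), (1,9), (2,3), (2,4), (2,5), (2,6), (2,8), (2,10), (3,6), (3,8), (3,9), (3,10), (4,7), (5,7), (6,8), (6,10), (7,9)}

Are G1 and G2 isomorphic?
Yes, isomorphic

The graphs are isomorphic.
One valid mapping φ: V(G1) → V(G2): 0→9, 1→2, 2→0, 3→8, 4→10, 5→4, 6→7, 7→5, 8→3, 9→1, 10→6

Verify φ preserves adjacency — for each edge of G1, its image is an edge of G2:
  (0,6) → (φ(0),φ(6)) = (7,9) ∈ E(G2) ✓
  (0,8) → (φ(0),φ(8)) = (3,9) ∈ E(G2) ✓
  (0,9) → (φ(0),φ(9)) = (1,9) ∈ E(G2) ✓
  (1,2) → (φ(1),φ(2)) = (0,2) ∈ E(G2) ✓
  (1,3) → (φ(1),φ(3)) = (2,8) ∈ E(G2) ✓
  (1,4) → (φ(1),φ(4)) = (2,10) ∈ E(G2) ✓
  (1,5) → (φ(1),φ(5)) = (2,4) ∈ E(G2) ✓
  (1,7) → (φ(1),φ(7)) = (2,5) ∈ E(G2) ✓
  (1,8) → (φ(1),φ(8)) = (2,3) ∈ E(G2) ✓
  (1,9) → (φ(1),φ(9)) = (1,2) ∈ E(G2) ✓
  (1,10) → (φ(1),φ(10)) = (2,6) ∈ E(G2) ✓
  (2,3) → (φ(2),φ(3)) = (0,8) ∈ E(G2) ✓
  (2,4) → (φ(2),φ(4)) = (0,10) ∈ E(G2) ✓
  (2,7) → (φ(2),φ(7)) = (0,5) ∈ E(G2) ✓
  (2,9) → (φ(2),φ(9)) = (0,1) ∈ E(G2) ✓
  (2,10) → (φ(2),φ(10)) = (0,6) ∈ E(G2) ✓
  (3,8) → (φ(3),φ(8)) = (3,8) ∈ E(G2) ✓
  (3,10) → (φ(3),φ(10)) = (6,8) ∈ E(G2) ✓
  (4,8) → (φ(4),φ(8)) = (3,10) ∈ E(G2) ✓
  (4,10) → (φ(4),φ(10)) = (6,10) ∈ E(G2) ✓
  (5,6) → (φ(5),φ(6)) = (4,7) ∈ E(G2) ✓
  (5,9) → (φ(5),φ(9)) = (1,4) ∈ E(G2) ✓
  (6,7) → (φ(6),φ(7)) = (5,7) ∈ E(G2) ✓
  (8,10) → (φ(8),φ(10)) = (3,6) ∈ E(G2) ✓
  (9,10) → (φ(9),φ(10)) = (1,6) ∈ E(G2) ✓
All 25 edges of G1 map to edges of G2, and |E(G1)| = |E(G2)| = 25, so φ is a bijection on edges as well as vertices. Hence G1 ≅ G2.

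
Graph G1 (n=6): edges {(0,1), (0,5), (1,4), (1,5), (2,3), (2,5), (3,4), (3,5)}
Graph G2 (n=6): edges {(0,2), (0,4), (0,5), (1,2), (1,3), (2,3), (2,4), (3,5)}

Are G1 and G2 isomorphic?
Yes, isomorphic

The graphs are isomorphic.
One valid mapping φ: V(G1) → V(G2): 0→4, 1→0, 2→1, 3→3, 4→5, 5→2

Verify φ preserves adjacency — for each edge of G1, its image is an edge of G2:
  (0,1) → (φ(0),φ(1)) = (0,4) ∈ E(G2) ✓
  (0,5) → (φ(0),φ(5)) = (2,4) ∈ E(G2) ✓
  (1,4) → (φ(1),φ(4)) = (0,5) ∈ E(G2) ✓
  (1,5) → (φ(1),φ(5)) = (0,2) ∈ E(G2) ✓
  (2,3) → (φ(2),φ(3)) = (1,3) ∈ E(G2) ✓
  (2,5) → (φ(2),φ(5)) = (1,2) ∈ E(G2) ✓
  (3,4) → (φ(3),φ(4)) = (3,5) ∈ E(G2) ✓
  (3,5) → (φ(3),φ(5)) = (2,3) ∈ E(G2) ✓
All 8 edges of G1 map to edges of G2, and |E(G1)| = |E(G2)| = 8, so φ is a bijection on edges as well as vertices. Hence G1 ≅ G2.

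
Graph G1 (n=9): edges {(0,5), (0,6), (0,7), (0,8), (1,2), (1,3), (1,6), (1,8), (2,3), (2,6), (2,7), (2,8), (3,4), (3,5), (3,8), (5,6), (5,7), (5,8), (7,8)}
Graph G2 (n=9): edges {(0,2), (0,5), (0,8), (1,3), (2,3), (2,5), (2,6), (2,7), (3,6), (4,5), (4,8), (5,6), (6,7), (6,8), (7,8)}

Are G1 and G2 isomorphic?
No, not isomorphic

The graphs are NOT isomorphic.

Counting triangles (3-cliques): G1 has 12, G2 has 5.
Triangle count is an isomorphism invariant, so differing triangle counts rule out isomorphism.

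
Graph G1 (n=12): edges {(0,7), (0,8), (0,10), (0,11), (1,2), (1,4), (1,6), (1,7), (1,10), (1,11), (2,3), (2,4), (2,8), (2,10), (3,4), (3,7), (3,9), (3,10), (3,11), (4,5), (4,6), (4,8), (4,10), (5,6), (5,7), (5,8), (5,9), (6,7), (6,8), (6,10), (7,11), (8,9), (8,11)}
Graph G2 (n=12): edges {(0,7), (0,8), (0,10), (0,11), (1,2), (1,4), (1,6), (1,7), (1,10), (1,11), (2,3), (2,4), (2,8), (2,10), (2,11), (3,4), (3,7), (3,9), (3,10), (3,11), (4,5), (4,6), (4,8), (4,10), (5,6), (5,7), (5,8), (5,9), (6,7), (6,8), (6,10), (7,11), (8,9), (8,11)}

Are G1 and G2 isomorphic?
No, not isomorphic

The graphs are NOT isomorphic.

Counting edges: G1 has 33 edge(s); G2 has 34 edge(s).
Edge count is an isomorphism invariant (a bijection on vertices induces a bijection on edges), so differing edge counts rule out isomorphism.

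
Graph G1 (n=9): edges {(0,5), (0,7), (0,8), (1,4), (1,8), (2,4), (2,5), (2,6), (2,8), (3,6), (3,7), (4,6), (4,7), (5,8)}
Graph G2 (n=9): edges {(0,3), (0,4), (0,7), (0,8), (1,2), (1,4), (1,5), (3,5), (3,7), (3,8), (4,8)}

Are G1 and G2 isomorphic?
No, not isomorphic

The graphs are NOT isomorphic.

Connected components of G1: 1 component(s) with vertex sets [[0, 1, 2, 3, 4, 5, 6, 7, 8]], sizes [9].
Connected components of G2: 2 component(s) with vertex sets [[6], [0, 1, 2, 3, 4, 5, 7, 8]], sizes [1, 8].
The number of connected components (and the multiset of component sizes) is an isomorphism invariant — an isomorphism maps each component of G1 bijectively onto a component of G2. Since G1 has 1 component(s) and G2 has 2, they cannot be isomorphic.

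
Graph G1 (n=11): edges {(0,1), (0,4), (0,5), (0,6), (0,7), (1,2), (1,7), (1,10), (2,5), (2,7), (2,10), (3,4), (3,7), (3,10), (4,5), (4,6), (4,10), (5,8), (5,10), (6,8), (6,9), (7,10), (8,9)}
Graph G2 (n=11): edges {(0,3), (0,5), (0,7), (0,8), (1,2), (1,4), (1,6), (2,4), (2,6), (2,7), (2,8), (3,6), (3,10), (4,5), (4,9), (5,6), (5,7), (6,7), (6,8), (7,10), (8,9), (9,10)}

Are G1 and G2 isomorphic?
No, not isomorphic

The graphs are NOT isomorphic.

Counting triangles (3-cliques): G1 has 12, G2 has 6.
Triangle count is an isomorphism invariant, so differing triangle counts rule out isomorphism.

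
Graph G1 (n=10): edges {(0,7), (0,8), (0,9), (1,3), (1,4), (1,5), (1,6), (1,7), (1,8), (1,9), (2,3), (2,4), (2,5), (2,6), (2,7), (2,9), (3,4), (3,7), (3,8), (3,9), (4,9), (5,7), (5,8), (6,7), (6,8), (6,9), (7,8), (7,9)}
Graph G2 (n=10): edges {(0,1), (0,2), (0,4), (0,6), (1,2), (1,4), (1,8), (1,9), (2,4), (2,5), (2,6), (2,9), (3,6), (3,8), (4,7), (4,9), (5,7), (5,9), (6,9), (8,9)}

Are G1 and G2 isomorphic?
No, not isomorphic

The graphs are NOT isomorphic.

Degrees in G1: deg(0)=3, deg(1)=7, deg(2)=6, deg(3)=6, deg(4)=4, deg(5)=4, deg(6)=5, deg(7)=8, deg(8)=6, deg(9)=7.
Sorted degree sequence of G1: [8, 7, 7, 6, 6, 6, 5, 4, 4, 3].
Degrees in G2: deg(0)=4, deg(1)=5, deg(2)=6, deg(3)=2, deg(4)=5, deg(5)=3, deg(6)=4, deg(7)=2, deg(8)=3, deg(9)=6.
Sorted degree sequence of G2: [6, 6, 5, 5, 4, 4, 3, 3, 2, 2].
The (sorted) degree sequence is an isomorphism invariant, so since G1 and G2 have different degree sequences they cannot be isomorphic.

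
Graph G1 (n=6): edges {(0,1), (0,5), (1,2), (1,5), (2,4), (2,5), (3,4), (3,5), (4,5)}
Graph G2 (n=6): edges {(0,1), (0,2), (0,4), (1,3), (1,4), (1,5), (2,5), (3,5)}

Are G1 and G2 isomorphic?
No, not isomorphic

The graphs are NOT isomorphic.

Degrees in G1: deg(0)=2, deg(1)=3, deg(2)=3, deg(3)=2, deg(4)=3, deg(5)=5.
Sorted degree sequence of G1: [5, 3, 3, 3, 2, 2].
Degrees in G2: deg(0)=3, deg(1)=4, deg(2)=2, deg(3)=2, deg(4)=2, deg(5)=3.
Sorted degree sequence of G2: [4, 3, 3, 2, 2, 2].
The (sorted) degree sequence is an isomorphism invariant, so since G1 and G2 have different degree sequences they cannot be isomorphic.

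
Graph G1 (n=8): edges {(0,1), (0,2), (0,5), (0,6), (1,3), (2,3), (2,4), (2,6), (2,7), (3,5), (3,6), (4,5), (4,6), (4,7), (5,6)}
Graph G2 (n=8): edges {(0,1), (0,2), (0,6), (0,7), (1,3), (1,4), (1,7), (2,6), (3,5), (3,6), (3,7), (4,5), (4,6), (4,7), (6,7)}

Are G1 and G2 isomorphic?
Yes, isomorphic

The graphs are isomorphic.
One valid mapping φ: V(G1) → V(G2): 0→3, 1→5, 2→6, 3→4, 4→0, 5→1, 6→7, 7→2

Verify φ preserves adjacency — for each edge of G1, its image is an edge of G2:
  (0,1) → (φ(0),φ(1)) = (3,5) ∈ E(G2) ✓
  (0,2) → (φ(0),φ(2)) = (3,6) ∈ E(G2) ✓
  (0,5) → (φ(0),φ(5)) = (1,3) ∈ E(G2) ✓
  (0,6) → (φ(0),φ(6)) = (3,7) ∈ E(G2) ✓
  (1,3) → (φ(1),φ(3)) = (4,5) ∈ E(G2) ✓
  (2,3) → (φ(2),φ(3)) = (4,6) ∈ E(G2) ✓
  (2,4) → (φ(2),φ(4)) = (0,6) ∈ E(G2) ✓
  (2,6) → (φ(2),φ(6)) = (6,7) ∈ E(G2) ✓
  (2,7) → (φ(2),φ(7)) = (2,6) ∈ E(G2) ✓
  (3,5) → (φ(3),φ(5)) = (1,4) ∈ E(G2) ✓
  (3,6) → (φ(3),φ(6)) = (4,7) ∈ E(G2) ✓
  (4,5) → (φ(4),φ(5)) = (0,1) ∈ E(G2) ✓
  (4,6) → (φ(4),φ(6)) = (0,7) ∈ E(G2) ✓
  (4,7) → (φ(4),φ(7)) = (0,2) ∈ E(G2) ✓
  (5,6) → (φ(5),φ(6)) = (1,7) ∈ E(G2) ✓
All 15 edges of G1 map to edges of G2, and |E(G1)| = |E(G2)| = 15, so φ is a bijection on edges as well as vertices. Hence G1 ≅ G2.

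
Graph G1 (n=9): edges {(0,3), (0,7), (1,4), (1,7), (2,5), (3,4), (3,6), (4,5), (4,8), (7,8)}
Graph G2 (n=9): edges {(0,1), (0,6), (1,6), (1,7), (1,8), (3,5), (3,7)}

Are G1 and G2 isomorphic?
No, not isomorphic

The graphs are NOT isomorphic.

Connected components of G1: 1 component(s) with vertex sets [[0, 1, 2, 3, 4, 5, 6, 7, 8]], sizes [9].
Connected components of G2: 3 component(s) with vertex sets [[2], [4], [0, 1, 3, 5, 6, 7, 8]], sizes [1, 1, 7].
The number of connected components (and the multiset of component sizes) is an isomorphism invariant — an isomorphism maps each component of G1 bijectively onto a component of G2. Since G1 has 1 component(s) and G2 has 3, they cannot be isomorphic.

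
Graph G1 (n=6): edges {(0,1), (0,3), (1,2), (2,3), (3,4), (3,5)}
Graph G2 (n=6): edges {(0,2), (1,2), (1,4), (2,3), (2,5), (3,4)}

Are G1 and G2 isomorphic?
Yes, isomorphic

The graphs are isomorphic.
One valid mapping φ: V(G1) → V(G2): 0→3, 1→4, 2→1, 3→2, 4→5, 5→0

Verify φ preserves adjacency — for each edge of G1, its image is an edge of G2:
  (0,1) → (φ(0),φ(1)) = (3,4) ∈ E(G2) ✓
  (0,3) → (φ(0),φ(3)) = (2,3) ∈ E(G2) ✓
  (1,2) → (φ(1),φ(2)) = (1,4) ∈ E(G2) ✓
  (2,3) → (φ(2),φ(3)) = (1,2) ∈ E(G2) ✓
  (3,4) → (φ(3),φ(4)) = (2,5) ∈ E(G2) ✓
  (3,5) → (φ(3),φ(5)) = (0,2) ∈ E(G2) ✓
All 6 edges of G1 map to edges of G2, and |E(G1)| = |E(G2)| = 6, so φ is a bijection on edges as well as vertices. Hence G1 ≅ G2.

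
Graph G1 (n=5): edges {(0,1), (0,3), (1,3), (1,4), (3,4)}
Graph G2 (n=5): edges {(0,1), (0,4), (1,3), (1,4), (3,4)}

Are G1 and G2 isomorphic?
Yes, isomorphic

The graphs are isomorphic.
One valid mapping φ: V(G1) → V(G2): 0→0, 1→4, 2→2, 3→1, 4→3

Verify φ preserves adjacency — for each edge of G1, its image is an edge of G2:
  (0,1) → (φ(0),φ(1)) = (0,4) ∈ E(G2) ✓
  (0,3) → (φ(0),φ(3)) = (0,1) ∈ E(G2) ✓
  (1,3) → (φ(1),φ(3)) = (1,4) ∈ E(G2) ✓
  (1,4) → (φ(1),φ(4)) = (3,4) ∈ E(G2) ✓
  (3,4) → (φ(3),φ(4)) = (1,3) ∈ E(G2) ✓
All 5 edges of G1 map to edges of G2, and |E(G1)| = |E(G2)| = 5, so φ is a bijection on edges as well as vertices. Hence G1 ≅ G2.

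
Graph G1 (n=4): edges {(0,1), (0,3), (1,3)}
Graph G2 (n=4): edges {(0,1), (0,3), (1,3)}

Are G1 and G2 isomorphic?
Yes, isomorphic

The graphs are isomorphic.
One valid mapping φ: V(G1) → V(G2): 0→0, 1→3, 2→2, 3→1

Verify φ preserves adjacency — for each edge of G1, its image is an edge of G2:
  (0,1) → (φ(0),φ(1)) = (0,3) ∈ E(G2) ✓
  (0,3) → (φ(0),φ(3)) = (0,1) ∈ E(G2) ✓
  (1,3) → (φ(1),φ(3)) = (1,3) ∈ E(G2) ✓
All 3 edges of G1 map to edges of G2, and |E(G1)| = |E(G2)| = 3, so φ is a bijection on edges as well as vertices. Hence G1 ≅ G2.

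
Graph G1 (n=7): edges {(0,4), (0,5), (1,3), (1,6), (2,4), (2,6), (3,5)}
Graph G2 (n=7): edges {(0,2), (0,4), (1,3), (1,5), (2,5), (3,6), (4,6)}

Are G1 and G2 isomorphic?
Yes, isomorphic

The graphs are isomorphic.
One valid mapping φ: V(G1) → V(G2): 0→0, 1→1, 2→6, 3→5, 4→4, 5→2, 6→3

Verify φ preserves adjacency — for each edge of G1, its image is an edge of G2:
  (0,4) → (φ(0),φ(4)) = (0,4) ∈ E(G2) ✓
  (0,5) → (φ(0),φ(5)) = (0,2) ∈ E(G2) ✓
  (1,3) → (φ(1),φ(3)) = (1,5) ∈ E(G2) ✓
  (1,6) → (φ(1),φ(6)) = (1,3) ∈ E(G2) ✓
  (2,4) → (φ(2),φ(4)) = (4,6) ∈ E(G2) ✓
  (2,6) → (φ(2),φ(6)) = (3,6) ∈ E(G2) ✓
  (3,5) → (φ(3),φ(5)) = (2,5) ∈ E(G2) ✓
All 7 edges of G1 map to edges of G2, and |E(G1)| = |E(G2)| = 7, so φ is a bijection on edges as well as vertices. Hence G1 ≅ G2.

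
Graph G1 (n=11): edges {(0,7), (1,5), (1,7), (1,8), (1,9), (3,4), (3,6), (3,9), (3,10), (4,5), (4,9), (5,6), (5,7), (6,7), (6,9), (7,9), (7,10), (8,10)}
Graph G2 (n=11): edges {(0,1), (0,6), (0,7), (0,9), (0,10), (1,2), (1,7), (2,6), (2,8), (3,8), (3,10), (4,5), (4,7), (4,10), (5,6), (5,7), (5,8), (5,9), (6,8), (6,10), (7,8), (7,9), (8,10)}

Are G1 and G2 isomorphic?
No, not isomorphic

The graphs are NOT isomorphic.

Degrees in G1: deg(0)=1, deg(1)=4, deg(2)=0, deg(3)=4, deg(4)=3, deg(5)=4, deg(6)=4, deg(7)=6, deg(8)=2, deg(9)=5, deg(10)=3.
Sorted degree sequence of G1: [6, 5, 4, 4, 4, 4, 3, 3, 2, 1, 0].
Degrees in G2: deg(0)=5, deg(1)=3, deg(2)=3, deg(3)=2, deg(4)=3, deg(5)=5, deg(6)=5, deg(7)=6, deg(8)=6, deg(9)=3, deg(10)=5.
Sorted degree sequence of G2: [6, 6, 5, 5, 5, 5, 3, 3, 3, 3, 2].
The (sorted) degree sequence is an isomorphism invariant, so since G1 and G2 have different degree sequences they cannot be isomorphic.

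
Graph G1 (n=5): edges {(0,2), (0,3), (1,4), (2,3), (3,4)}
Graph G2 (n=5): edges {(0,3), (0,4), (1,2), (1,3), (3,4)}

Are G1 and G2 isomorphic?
Yes, isomorphic

The graphs are isomorphic.
One valid mapping φ: V(G1) → V(G2): 0→4, 1→2, 2→0, 3→3, 4→1

Verify φ preserves adjacency — for each edge of G1, its image is an edge of G2:
  (0,2) → (φ(0),φ(2)) = (0,4) ∈ E(G2) ✓
  (0,3) → (φ(0),φ(3)) = (3,4) ∈ E(G2) ✓
  (1,4) → (φ(1),φ(4)) = (1,2) ∈ E(G2) ✓
  (2,3) → (φ(2),φ(3)) = (0,3) ∈ E(G2) ✓
  (3,4) → (φ(3),φ(4)) = (1,3) ∈ E(G2) ✓
All 5 edges of G1 map to edges of G2, and |E(G1)| = |E(G2)| = 5, so φ is a bijection on edges as well as vertices. Hence G1 ≅ G2.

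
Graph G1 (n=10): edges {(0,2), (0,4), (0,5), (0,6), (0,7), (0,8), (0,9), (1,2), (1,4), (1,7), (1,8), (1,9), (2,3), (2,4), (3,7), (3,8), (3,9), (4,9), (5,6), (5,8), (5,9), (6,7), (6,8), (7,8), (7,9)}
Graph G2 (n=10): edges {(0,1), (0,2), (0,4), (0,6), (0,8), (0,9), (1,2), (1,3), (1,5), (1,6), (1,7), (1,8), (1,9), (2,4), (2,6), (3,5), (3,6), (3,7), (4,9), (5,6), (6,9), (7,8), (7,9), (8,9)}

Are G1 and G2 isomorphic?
No, not isomorphic

The graphs are NOT isomorphic.

Degrees in G1: deg(0)=7, deg(1)=5, deg(2)=4, deg(3)=4, deg(4)=4, deg(5)=4, deg(6)=4, deg(7)=6, deg(8)=6, deg(9)=6.
Sorted degree sequence of G1: [7, 6, 6, 6, 5, 4, 4, 4, 4, 4].
Degrees in G2: deg(0)=6, deg(1)=8, deg(2)=4, deg(3)=4, deg(4)=3, deg(5)=3, deg(6)=6, deg(7)=4, deg(8)=4, deg(9)=6.
Sorted degree sequence of G2: [8, 6, 6, 6, 4, 4, 4, 4, 3, 3].
The (sorted) degree sequence is an isomorphism invariant, so since G1 and G2 have different degree sequences they cannot be isomorphic.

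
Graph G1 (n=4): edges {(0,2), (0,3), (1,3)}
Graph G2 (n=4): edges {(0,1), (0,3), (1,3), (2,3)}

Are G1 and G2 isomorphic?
No, not isomorphic

The graphs are NOT isomorphic.

Counting triangles (3-cliques): G1 has 0, G2 has 1.
Triangle count is an isomorphism invariant, so differing triangle counts rule out isomorphism.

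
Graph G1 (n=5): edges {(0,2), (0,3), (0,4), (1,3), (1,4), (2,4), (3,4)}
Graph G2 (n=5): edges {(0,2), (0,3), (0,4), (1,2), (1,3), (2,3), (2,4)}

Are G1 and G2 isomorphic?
Yes, isomorphic

The graphs are isomorphic.
One valid mapping φ: V(G1) → V(G2): 0→3, 1→4, 2→1, 3→0, 4→2

Verify φ preserves adjacency — for each edge of G1, its image is an edge of G2:
  (0,2) → (φ(0),φ(2)) = (1,3) ∈ E(G2) ✓
  (0,3) → (φ(0),φ(3)) = (0,3) ∈ E(G2) ✓
  (0,4) → (φ(0),φ(4)) = (2,3) ∈ E(G2) ✓
  (1,3) → (φ(1),φ(3)) = (0,4) ∈ E(G2) ✓
  (1,4) → (φ(1),φ(4)) = (2,4) ∈ E(G2) ✓
  (2,4) → (φ(2),φ(4)) = (1,2) ∈ E(G2) ✓
  (3,4) → (φ(3),φ(4)) = (0,2) ∈ E(G2) ✓
All 7 edges of G1 map to edges of G2, and |E(G1)| = |E(G2)| = 7, so φ is a bijection on edges as well as vertices. Hence G1 ≅ G2.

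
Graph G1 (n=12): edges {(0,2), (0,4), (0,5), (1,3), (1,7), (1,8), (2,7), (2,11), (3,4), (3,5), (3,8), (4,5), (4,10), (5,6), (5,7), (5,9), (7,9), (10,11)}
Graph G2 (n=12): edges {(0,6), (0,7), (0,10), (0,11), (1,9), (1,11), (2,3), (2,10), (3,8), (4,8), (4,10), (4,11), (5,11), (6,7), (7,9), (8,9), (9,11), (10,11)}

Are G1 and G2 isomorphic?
Yes, isomorphic

The graphs are isomorphic.
One valid mapping φ: V(G1) → V(G2): 0→4, 1→7, 2→8, 3→0, 4→10, 5→11, 6→5, 7→9, 8→6, 9→1, 10→2, 11→3

Verify φ preserves adjacency — for each edge of G1, its image is an edge of G2:
  (0,2) → (φ(0),φ(2)) = (4,8) ∈ E(G2) ✓
  (0,4) → (φ(0),φ(4)) = (4,10) ∈ E(G2) ✓
  (0,5) → (φ(0),φ(5)) = (4,11) ∈ E(G2) ✓
  (1,3) → (φ(1),φ(3)) = (0,7) ∈ E(G2) ✓
  (1,7) → (φ(1),φ(7)) = (7,9) ∈ E(G2) ✓
  (1,8) → (φ(1),φ(8)) = (6,7) ∈ E(G2) ✓
  (2,7) → (φ(2),φ(7)) = (8,9) ∈ E(G2) ✓
  (2,11) → (φ(2),φ(11)) = (3,8) ∈ E(G2) ✓
  (3,4) → (φ(3),φ(4)) = (0,10) ∈ E(G2) ✓
  (3,5) → (φ(3),φ(5)) = (0,11) ∈ E(G2) ✓
  (3,8) → (φ(3),φ(8)) = (0,6) ∈ E(G2) ✓
  (4,5) → (φ(4),φ(5)) = (10,11) ∈ E(G2) ✓
  (4,10) → (φ(4),φ(10)) = (2,10) ∈ E(G2) ✓
  (5,6) → (φ(5),φ(6)) = (5,11) ∈ E(G2) ✓
  (5,7) → (φ(5),φ(7)) = (9,11) ∈ E(G2) ✓
  (5,9) → (φ(5),φ(9)) = (1,11) ∈ E(G2) ✓
  (7,9) → (φ(7),φ(9)) = (1,9) ∈ E(G2) ✓
  (10,11) → (φ(10),φ(11)) = (2,3) ∈ E(G2) ✓
All 18 edges of G1 map to edges of G2, and |E(G1)| = |E(G2)| = 18, so φ is a bijection on edges as well as vertices. Hence G1 ≅ G2.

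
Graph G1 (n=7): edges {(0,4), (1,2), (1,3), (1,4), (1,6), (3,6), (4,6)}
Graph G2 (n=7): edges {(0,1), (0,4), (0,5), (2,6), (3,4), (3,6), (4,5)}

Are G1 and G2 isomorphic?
No, not isomorphic

The graphs are NOT isomorphic.

Connected components of G1: 2 component(s) with vertex sets [[5], [0, 1, 2, 3, 4, 6]], sizes [1, 6].
Connected components of G2: 1 component(s) with vertex sets [[0, 1, 2, 3, 4, 5, 6]], sizes [7].
The number of connected components (and the multiset of component sizes) is an isomorphism invariant — an isomorphism maps each component of G1 bijectively onto a component of G2. Since G1 has 2 component(s) and G2 has 1, they cannot be isomorphic.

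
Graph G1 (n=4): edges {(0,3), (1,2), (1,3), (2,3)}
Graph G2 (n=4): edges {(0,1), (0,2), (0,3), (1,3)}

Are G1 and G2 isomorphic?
Yes, isomorphic

The graphs are isomorphic.
One valid mapping φ: V(G1) → V(G2): 0→2, 1→1, 2→3, 3→0

Verify φ preserves adjacency — for each edge of G1, its image is an edge of G2:
  (0,3) → (φ(0),φ(3)) = (0,2) ∈ E(G2) ✓
  (1,2) → (φ(1),φ(2)) = (1,3) ∈ E(G2) ✓
  (1,3) → (φ(1),φ(3)) = (0,1) ∈ E(G2) ✓
  (2,3) → (φ(2),φ(3)) = (0,3) ∈ E(G2) ✓
All 4 edges of G1 map to edges of G2, and |E(G1)| = |E(G2)| = 4, so φ is a bijection on edges as well as vertices. Hence G1 ≅ G2.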